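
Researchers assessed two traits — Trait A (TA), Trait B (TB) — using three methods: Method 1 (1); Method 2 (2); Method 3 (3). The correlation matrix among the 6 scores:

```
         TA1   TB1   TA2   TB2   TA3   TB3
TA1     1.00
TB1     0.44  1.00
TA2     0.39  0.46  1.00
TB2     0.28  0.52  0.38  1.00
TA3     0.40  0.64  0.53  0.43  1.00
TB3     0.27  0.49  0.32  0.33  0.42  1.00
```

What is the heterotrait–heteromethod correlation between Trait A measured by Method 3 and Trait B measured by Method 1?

Different traits and methods: r(TA3, TB1) = 0.64.

0.64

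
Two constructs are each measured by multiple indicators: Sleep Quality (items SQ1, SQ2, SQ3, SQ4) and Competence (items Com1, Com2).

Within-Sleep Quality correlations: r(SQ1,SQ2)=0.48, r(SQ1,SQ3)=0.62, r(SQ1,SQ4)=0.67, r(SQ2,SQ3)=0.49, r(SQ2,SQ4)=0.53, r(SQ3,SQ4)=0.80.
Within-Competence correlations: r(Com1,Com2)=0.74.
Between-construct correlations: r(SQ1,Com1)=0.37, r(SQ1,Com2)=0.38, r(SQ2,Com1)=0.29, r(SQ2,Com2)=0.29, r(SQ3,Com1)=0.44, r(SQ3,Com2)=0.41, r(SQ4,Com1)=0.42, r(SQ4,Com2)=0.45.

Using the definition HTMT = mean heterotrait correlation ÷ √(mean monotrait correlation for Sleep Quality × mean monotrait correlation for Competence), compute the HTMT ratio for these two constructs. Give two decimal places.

0.57

Mean heterotrait r = 3.05/8 = 0.3813.
Mean within-SQ = 3.59/6 = 0.5983; mean within-Com = 0.74/1 = 0.7400.
Geometric mean = √(0.5983 × 0.7400) = 0.6654.
HTMT = 0.3813 / 0.6654 = 0.57.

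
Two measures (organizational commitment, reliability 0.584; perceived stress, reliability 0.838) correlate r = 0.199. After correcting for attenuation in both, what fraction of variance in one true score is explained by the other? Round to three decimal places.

0.081

Disattenuated r = 0.199 / √(0.584 × 0.838) = 0.199 / 0.6996 = 0.2844.
Shared true-score variance = 0.2844² = 0.0809 ≈ 0.081.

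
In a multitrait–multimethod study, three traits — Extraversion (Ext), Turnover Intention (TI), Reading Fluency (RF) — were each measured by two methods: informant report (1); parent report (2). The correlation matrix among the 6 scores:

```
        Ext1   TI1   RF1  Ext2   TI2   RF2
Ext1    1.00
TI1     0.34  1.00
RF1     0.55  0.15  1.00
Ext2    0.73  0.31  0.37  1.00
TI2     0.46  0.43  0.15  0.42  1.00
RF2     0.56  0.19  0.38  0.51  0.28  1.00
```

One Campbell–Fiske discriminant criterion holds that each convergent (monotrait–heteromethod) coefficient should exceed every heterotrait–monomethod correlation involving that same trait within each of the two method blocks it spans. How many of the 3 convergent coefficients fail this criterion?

1

Convergent coefficients and their comparison sets:
Ext (methods 1·2): 0.73 vs {0.34, 0.42, 0.55, 0.51} → pass.
TI (methods 1·2): 0.43 vs {0.34, 0.42, 0.15, 0.28} → pass.
RF (methods 1·2): 0.38 vs {0.55, 0.51, 0.15, 0.28} → fail.
1 of 3 fail.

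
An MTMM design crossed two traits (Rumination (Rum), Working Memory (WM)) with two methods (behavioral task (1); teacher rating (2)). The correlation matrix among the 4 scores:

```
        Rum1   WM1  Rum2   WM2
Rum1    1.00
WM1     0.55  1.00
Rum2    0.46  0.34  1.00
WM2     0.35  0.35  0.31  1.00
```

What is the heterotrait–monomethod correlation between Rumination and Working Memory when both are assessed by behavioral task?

0.55

Different traits, same method: r(Rum1, WM1) = 0.55.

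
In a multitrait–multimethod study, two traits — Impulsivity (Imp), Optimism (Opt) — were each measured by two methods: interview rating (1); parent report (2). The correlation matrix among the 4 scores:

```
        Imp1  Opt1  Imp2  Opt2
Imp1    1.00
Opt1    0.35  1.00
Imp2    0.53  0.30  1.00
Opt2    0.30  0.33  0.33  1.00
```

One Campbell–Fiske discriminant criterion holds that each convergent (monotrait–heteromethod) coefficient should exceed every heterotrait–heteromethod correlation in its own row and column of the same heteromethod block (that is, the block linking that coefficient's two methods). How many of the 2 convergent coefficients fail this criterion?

Each convergent coefficient versus the relevant comparison correlations:
Imp (methods 1·2): 0.53 vs {0.30, 0.30} → pass.
Opt (methods 1·2): 0.33 vs {0.30, 0.30} → pass.
0 of 2 fail.

0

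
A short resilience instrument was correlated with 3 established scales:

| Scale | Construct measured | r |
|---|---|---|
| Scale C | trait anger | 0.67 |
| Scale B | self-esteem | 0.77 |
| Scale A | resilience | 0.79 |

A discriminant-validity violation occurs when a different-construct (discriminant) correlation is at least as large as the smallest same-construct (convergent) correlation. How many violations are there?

0

Convergent (same construct = resilience): Scale A.
Smallest convergent = 0.79. Discriminant values: 0.67, 0.77; count ≥ 0.79 → 0.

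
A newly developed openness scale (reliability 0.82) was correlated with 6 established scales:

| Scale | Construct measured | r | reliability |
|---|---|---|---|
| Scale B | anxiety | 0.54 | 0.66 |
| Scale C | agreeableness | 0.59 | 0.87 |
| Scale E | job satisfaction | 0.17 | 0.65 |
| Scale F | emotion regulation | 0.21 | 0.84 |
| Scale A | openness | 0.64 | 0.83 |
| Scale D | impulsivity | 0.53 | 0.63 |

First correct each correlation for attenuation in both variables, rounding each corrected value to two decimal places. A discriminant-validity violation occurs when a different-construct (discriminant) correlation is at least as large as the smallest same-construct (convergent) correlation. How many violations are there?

Disattenuated r (r / √(r_scale · r_new)):
  Scale B (disc): 0.54 / √(0.66·0.82) = 0.73
  Scale C (disc): 0.59 / √(0.87·0.82) = 0.70
  Scale E (disc): 0.17 / √(0.65·0.82) = 0.23
  Scale F (disc): 0.21 / √(0.84·0.82) = 0.25
  Scale A (conv): 0.64 / √(0.83·0.82) = 0.78
  Scale D (disc): 0.53 / √(0.63·0.82) = 0.74
Smallest convergent = 0.78. Discriminant values: 0.73, 0.70, 0.23, 0.25, 0.74; count ≥ 0.78 → 0.

0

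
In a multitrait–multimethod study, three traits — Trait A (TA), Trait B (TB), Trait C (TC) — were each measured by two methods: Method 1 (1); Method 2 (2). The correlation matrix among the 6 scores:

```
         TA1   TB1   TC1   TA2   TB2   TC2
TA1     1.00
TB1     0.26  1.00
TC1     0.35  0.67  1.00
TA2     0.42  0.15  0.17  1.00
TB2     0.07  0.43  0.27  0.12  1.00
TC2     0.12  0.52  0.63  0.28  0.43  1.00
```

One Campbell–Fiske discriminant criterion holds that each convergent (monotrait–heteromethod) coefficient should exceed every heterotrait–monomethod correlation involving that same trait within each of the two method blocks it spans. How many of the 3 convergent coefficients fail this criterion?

Convergent coefficients and their comparison sets:
TA (methods 1·2): 0.42 vs {0.26, 0.12, 0.35, 0.28} → pass.
TB (methods 1·2): 0.43 vs {0.26, 0.12, 0.67, 0.43} → fail.
TC (methods 1·2): 0.63 vs {0.35, 0.28, 0.67, 0.43} → fail.
2 of 3 fail.

2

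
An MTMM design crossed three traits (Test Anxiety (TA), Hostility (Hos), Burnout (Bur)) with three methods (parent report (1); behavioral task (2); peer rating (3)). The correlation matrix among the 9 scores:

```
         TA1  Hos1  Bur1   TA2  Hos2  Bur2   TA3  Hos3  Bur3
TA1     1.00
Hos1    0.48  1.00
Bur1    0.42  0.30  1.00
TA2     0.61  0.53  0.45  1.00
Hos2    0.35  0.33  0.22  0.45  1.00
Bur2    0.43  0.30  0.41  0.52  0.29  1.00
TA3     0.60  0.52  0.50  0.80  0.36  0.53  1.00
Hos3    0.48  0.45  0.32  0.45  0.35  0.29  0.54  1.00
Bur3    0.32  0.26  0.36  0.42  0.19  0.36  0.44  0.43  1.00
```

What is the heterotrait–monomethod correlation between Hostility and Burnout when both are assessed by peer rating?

Different traits, same method: r(Hos3, Bur3) = 0.43.

0.43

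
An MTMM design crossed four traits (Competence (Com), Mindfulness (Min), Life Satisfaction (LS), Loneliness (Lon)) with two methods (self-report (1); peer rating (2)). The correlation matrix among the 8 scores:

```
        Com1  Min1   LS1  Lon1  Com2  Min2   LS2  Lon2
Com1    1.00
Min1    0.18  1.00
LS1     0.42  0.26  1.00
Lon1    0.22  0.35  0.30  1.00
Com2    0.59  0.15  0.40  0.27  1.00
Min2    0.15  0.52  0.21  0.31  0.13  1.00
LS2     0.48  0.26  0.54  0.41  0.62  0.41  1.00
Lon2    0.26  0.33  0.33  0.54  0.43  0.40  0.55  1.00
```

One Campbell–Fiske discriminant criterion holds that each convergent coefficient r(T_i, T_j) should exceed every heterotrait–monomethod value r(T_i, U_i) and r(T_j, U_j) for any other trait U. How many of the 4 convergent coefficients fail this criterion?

3

Checking each validity diagonal entry against its comparison values:
Com (methods 1·2): 0.59 vs {0.18, 0.13, 0.42, 0.62, 0.22, 0.43} → fail.
Min (methods 1·2): 0.52 vs {0.18, 0.13, 0.26, 0.41, 0.35, 0.40} → pass.
LS (methods 1·2): 0.54 vs {0.42, 0.62, 0.26, 0.41, 0.30, 0.55} → fail.
Lon (methods 1·2): 0.54 vs {0.22, 0.43, 0.35, 0.40, 0.30, 0.55} → fail.
3 of 4 fail.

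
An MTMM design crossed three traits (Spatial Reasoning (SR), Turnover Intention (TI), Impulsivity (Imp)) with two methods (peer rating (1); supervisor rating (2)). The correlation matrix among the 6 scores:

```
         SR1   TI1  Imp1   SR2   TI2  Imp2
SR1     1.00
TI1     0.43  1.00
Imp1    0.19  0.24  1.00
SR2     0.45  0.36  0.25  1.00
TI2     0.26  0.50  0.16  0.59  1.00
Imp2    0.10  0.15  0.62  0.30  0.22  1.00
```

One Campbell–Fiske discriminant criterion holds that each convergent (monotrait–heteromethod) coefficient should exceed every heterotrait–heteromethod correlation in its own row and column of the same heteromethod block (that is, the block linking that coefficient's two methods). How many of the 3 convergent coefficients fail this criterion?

Each convergent coefficient versus the relevant comparison correlations:
SR (methods 1·2): 0.45 vs {0.26, 0.36, 0.10, 0.25} → pass.
TI (methods 1·2): 0.50 vs {0.36, 0.26, 0.15, 0.16} → pass.
Imp (methods 1·2): 0.62 vs {0.25, 0.10, 0.16, 0.15} → pass.
0 of 3 fail.

0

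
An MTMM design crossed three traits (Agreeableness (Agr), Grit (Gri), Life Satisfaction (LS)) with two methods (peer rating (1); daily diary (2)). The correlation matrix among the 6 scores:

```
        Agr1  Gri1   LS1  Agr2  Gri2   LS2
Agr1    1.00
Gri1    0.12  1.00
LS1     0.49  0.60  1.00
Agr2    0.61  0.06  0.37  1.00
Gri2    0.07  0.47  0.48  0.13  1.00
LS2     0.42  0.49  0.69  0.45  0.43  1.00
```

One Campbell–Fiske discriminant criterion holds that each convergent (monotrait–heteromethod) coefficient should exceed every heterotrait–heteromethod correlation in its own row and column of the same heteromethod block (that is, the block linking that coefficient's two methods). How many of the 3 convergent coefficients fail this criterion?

1

Each convergent coefficient versus the relevant comparison correlations:
Agr (methods 1·2): 0.61 vs {0.07, 0.06, 0.42, 0.37} → pass.
Gri (methods 1·2): 0.47 vs {0.06, 0.07, 0.49, 0.48} → fail.
LS (methods 1·2): 0.69 vs {0.37, 0.42, 0.48, 0.49} → pass.
1 of 3 fail.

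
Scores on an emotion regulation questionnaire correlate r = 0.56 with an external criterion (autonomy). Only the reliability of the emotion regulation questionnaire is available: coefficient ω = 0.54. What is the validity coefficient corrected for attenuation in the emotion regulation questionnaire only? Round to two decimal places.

0.76

Single correction: r_c = r_obs / √r_xx = 0.56 / √0.54 = 0.56 / 0.7348 ≈ 0.76.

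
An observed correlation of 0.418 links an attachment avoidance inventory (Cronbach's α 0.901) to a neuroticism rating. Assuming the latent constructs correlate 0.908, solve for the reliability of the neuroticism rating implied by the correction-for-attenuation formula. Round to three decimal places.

r_true = r_obs / √(r_xx · r_yy) ⇒ 0.908 = 0.418 / √(0.901 · r_yy).
√(0.901 · r_yy) = 0.418 / 0.908 = 0.4604; 0.901 · r_yy = 0.2120; r_yy = 0.2120 / 0.901 ≈ 0.235.

0.235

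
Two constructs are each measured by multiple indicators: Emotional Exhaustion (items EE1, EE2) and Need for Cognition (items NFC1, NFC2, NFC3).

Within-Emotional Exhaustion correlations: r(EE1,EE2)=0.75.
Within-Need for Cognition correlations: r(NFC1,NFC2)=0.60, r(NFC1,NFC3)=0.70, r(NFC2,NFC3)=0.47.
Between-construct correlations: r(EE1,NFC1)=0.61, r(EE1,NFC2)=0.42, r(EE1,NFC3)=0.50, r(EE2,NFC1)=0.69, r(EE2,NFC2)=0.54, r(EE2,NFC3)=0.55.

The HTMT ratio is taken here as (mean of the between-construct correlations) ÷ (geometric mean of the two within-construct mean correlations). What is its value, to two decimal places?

0.83

Between-construct mean = 3.31/6 = 0.5517.
Mean within-EE = 0.75/1 = 0.7500; mean within-NFC = 1.77/3 = 0.5900.
Geometric mean = √(0.7500 × 0.5900) = 0.6652.
HTMT = 0.5517 / 0.6652 = 0.83.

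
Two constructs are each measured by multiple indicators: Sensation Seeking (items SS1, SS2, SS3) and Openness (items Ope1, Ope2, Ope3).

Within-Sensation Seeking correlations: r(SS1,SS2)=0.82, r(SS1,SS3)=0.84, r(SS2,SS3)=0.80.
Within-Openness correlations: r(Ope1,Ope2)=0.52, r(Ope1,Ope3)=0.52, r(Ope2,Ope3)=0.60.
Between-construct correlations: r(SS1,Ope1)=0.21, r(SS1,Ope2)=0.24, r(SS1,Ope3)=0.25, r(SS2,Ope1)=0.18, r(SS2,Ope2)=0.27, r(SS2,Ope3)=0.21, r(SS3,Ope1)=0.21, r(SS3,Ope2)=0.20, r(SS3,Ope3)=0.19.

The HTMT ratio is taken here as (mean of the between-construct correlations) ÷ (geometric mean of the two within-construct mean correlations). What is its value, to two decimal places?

0.33

Mean between = 1.96/9 = 0.2178.
Mean within-SS = 2.46/3 = 0.8200; mean within-Ope = 1.64/3 = 0.5467.
Geometric mean = √(0.8200 × 0.5467) = 0.6695.
HTMT = 0.2178 / 0.6695 = 0.33.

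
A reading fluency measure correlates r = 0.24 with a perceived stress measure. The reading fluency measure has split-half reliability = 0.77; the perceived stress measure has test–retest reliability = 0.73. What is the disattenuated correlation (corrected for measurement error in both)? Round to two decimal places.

r_true = r_obs / √(r_xx · r_yy) = 0.24 / √(0.77 × 0.73) = 0.24 / √0.5621 = 0.24 / 0.7497 ≈ 0.32.

0.32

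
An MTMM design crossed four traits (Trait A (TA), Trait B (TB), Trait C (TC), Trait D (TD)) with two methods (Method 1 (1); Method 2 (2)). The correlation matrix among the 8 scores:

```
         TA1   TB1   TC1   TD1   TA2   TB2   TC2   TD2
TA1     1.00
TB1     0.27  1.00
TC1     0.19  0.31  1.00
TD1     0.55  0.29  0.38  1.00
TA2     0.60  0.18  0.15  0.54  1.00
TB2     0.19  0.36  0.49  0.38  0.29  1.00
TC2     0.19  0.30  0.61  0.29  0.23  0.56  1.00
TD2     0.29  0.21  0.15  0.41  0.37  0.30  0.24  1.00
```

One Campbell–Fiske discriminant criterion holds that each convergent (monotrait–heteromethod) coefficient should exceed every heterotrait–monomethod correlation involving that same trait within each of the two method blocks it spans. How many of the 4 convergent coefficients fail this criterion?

2

Each convergent coefficient versus the relevant comparison correlations:
TA (methods 1·2): 0.60 vs {0.27, 0.29, 0.19, 0.23, 0.55, 0.37} → pass.
TB (methods 1·2): 0.36 vs {0.27, 0.29, 0.31, 0.56, 0.29, 0.30} → fail.
TC (methods 1·2): 0.61 vs {0.19, 0.23, 0.31, 0.56, 0.38, 0.24} → pass.
TD (methods 1·2): 0.41 vs {0.55, 0.37, 0.29, 0.30, 0.38, 0.24} → fail.
2 of 4 fail.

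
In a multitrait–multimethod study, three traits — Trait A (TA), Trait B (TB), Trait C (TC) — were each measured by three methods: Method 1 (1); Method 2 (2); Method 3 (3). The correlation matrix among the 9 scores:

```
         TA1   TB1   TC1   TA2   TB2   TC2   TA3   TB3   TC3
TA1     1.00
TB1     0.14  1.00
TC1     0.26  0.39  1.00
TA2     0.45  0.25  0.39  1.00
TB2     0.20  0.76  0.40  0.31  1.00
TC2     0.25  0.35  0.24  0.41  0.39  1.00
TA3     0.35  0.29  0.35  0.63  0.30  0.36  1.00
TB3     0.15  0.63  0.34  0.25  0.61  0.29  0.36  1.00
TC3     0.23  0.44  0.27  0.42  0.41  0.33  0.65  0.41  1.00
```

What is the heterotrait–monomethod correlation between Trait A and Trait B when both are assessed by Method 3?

Different traits, same method: r(TA3, TB3) = 0.36.

0.36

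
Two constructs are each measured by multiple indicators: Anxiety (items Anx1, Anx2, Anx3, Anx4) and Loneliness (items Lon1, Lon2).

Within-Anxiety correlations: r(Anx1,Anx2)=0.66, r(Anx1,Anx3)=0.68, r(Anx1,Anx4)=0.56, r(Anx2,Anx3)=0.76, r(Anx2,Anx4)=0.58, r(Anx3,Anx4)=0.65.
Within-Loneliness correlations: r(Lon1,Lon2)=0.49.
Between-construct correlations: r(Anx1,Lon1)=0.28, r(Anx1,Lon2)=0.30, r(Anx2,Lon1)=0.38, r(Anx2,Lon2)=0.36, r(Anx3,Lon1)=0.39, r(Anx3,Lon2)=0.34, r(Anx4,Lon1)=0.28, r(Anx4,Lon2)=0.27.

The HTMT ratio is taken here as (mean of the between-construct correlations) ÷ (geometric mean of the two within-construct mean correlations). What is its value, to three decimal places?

Between-construct mean = 2.60/8 = 0.3250.
Mean within-Anx = 3.89/6 = 0.6483; mean within-Lon = 0.49/1 = 0.4900.
Geometric mean = √(0.6483 × 0.4900) = 0.5636.
HTMT = 0.3250 / 0.5636 = 0.577.

0.577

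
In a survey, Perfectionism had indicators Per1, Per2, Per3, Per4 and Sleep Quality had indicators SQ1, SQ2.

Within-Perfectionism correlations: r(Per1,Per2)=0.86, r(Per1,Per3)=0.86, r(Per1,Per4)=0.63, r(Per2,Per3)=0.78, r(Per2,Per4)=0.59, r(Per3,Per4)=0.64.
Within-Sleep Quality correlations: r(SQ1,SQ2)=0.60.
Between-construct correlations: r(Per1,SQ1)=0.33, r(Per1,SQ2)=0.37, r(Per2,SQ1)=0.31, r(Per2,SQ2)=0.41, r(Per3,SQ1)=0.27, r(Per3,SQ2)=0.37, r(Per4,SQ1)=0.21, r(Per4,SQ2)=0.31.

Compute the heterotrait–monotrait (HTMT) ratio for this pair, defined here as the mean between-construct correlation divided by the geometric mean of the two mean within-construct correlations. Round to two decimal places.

Mean between = 2.58/8 = 0.3225.
Mean within-Per = 4.36/6 = 0.7267; mean within-SQ = 0.60/1 = 0.6000.
Geometric mean = √(0.7267 × 0.6000) = 0.6603.
HTMT = 0.3225 / 0.6603 = 0.49.

0.49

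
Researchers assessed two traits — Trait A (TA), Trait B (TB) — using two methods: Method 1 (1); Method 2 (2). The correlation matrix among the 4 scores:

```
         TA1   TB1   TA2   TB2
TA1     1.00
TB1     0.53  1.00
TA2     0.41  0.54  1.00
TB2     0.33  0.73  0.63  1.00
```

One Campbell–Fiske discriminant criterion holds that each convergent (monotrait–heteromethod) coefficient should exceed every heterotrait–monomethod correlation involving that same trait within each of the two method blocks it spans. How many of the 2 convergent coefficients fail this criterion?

1

Checking each validity diagonal entry against its comparison values:
TA (methods 1·2): 0.41 vs {0.53, 0.63} → fail.
TB (methods 1·2): 0.73 vs {0.53, 0.63} → pass.
1 of 2 fail.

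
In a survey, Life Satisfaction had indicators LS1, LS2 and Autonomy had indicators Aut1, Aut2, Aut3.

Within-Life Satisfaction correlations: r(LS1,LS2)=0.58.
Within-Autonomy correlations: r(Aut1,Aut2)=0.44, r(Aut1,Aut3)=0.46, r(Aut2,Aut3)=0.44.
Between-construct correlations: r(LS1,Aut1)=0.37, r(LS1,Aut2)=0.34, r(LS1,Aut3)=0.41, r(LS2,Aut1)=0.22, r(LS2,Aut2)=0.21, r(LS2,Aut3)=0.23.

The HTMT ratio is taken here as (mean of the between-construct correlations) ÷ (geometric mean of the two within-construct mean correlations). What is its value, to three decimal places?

0.583

Between-construct mean = 1.78/6 = 0.2967.
Mean within-LS = 0.58/1 = 0.5800; mean within-Aut = 1.34/3 = 0.4467.
Geometric mean = √(0.5800 × 0.4467) = 0.5090.
HTMT = 0.2967 / 0.5090 = 0.583.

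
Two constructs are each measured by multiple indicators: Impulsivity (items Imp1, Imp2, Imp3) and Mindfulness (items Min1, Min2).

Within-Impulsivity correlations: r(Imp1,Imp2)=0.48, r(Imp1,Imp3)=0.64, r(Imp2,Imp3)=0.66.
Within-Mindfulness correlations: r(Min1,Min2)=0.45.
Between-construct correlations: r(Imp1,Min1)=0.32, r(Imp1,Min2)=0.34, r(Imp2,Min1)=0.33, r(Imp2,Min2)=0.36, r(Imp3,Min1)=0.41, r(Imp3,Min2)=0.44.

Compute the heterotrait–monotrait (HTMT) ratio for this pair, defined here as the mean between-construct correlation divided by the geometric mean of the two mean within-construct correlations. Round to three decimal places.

Mean heterotrait r = 2.20/6 = 0.3667.
Mean within-Imp = 1.78/3 = 0.5933; mean within-Min = 0.45/1 = 0.4500.
Geometric mean = √(0.5933 × 0.4500) = 0.5167.
HTMT = 0.3667 / 0.5167 = 0.710.

0.710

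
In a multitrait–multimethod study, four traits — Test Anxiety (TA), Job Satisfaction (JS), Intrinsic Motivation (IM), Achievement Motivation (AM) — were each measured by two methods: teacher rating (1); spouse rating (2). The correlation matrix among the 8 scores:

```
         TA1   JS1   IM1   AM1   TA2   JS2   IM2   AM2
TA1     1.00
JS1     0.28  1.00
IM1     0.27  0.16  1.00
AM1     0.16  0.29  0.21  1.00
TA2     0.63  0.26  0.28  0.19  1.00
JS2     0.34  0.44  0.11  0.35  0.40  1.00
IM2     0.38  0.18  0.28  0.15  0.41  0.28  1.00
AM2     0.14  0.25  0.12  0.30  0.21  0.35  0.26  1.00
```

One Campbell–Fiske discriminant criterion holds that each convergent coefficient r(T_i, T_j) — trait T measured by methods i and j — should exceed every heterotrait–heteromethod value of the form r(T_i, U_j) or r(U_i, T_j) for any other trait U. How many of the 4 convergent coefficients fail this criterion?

2

Checking each validity diagonal entry against its comparison values:
TA (methods 1·2): 0.63 vs {0.34, 0.26, 0.38, 0.28, 0.14, 0.19} → pass.
JS (methods 1·2): 0.44 vs {0.26, 0.34, 0.18, 0.11, 0.25, 0.35} → pass.
IM (methods 1·2): 0.28 vs {0.28, 0.38, 0.11, 0.18, 0.12, 0.15} → fail.
AM (methods 1·2): 0.30 vs {0.19, 0.14, 0.35, 0.25, 0.15, 0.12} → fail.
2 of 4 fail.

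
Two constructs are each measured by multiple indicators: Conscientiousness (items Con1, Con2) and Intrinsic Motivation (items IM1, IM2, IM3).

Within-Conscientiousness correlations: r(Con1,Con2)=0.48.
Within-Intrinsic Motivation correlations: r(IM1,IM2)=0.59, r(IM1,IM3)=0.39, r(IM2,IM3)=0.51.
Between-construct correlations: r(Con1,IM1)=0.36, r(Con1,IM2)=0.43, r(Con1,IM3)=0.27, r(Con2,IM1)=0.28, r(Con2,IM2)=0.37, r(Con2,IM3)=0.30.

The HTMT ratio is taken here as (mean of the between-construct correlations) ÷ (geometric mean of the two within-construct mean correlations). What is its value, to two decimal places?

0.69

Between-construct mean = 2.01/6 = 0.3350.
Mean within-Con = 0.48/1 = 0.4800; mean within-IM = 1.49/3 = 0.4967.
Geometric mean = √(0.4800 × 0.4967) = 0.4883.
HTMT = 0.3350 / 0.4883 = 0.69.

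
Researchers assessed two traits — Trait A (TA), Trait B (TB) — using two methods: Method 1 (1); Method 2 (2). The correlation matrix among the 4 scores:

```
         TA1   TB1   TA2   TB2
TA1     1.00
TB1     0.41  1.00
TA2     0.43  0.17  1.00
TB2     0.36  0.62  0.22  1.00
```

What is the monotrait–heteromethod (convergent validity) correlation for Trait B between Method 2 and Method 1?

Same trait (TB), different methods: r(TB2, TB1) = 0.62.

0.62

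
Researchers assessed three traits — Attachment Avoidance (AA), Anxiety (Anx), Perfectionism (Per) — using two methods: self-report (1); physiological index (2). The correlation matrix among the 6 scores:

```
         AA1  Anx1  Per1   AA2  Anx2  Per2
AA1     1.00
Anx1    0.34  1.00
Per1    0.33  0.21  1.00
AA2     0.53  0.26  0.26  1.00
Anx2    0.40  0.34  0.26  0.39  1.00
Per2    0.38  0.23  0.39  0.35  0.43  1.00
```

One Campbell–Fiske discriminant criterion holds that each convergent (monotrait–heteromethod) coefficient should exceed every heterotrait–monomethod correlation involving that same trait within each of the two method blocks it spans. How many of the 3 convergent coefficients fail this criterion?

2

Checking each validity diagonal entry against its comparison values:
AA (methods 1·2): 0.53 vs {0.34, 0.39, 0.33, 0.35} → pass.
Anx (methods 1·2): 0.34 vs {0.34, 0.39, 0.21, 0.43} → fail.
Per (methods 1·2): 0.39 vs {0.33, 0.35, 0.21, 0.43} → fail.
2 of 3 fail.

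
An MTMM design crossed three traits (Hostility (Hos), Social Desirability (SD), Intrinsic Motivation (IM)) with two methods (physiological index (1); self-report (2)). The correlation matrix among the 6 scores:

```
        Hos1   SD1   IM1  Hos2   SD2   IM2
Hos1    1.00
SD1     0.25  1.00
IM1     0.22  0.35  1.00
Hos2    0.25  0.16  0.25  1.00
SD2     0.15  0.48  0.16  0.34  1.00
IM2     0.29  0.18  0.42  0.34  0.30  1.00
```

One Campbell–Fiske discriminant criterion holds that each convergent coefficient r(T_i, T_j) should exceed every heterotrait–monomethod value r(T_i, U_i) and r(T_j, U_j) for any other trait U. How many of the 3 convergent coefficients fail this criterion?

Checking each validity diagonal entry against its comparison values:
Hos (methods 1·2): 0.25 vs {0.25, 0.34, 0.22, 0.34} → fail.
SD (methods 1·2): 0.48 vs {0.25, 0.34, 0.35, 0.30} → pass.
IM (methods 1·2): 0.42 vs {0.22, 0.34, 0.35, 0.30} → pass.
1 of 3 fail.

1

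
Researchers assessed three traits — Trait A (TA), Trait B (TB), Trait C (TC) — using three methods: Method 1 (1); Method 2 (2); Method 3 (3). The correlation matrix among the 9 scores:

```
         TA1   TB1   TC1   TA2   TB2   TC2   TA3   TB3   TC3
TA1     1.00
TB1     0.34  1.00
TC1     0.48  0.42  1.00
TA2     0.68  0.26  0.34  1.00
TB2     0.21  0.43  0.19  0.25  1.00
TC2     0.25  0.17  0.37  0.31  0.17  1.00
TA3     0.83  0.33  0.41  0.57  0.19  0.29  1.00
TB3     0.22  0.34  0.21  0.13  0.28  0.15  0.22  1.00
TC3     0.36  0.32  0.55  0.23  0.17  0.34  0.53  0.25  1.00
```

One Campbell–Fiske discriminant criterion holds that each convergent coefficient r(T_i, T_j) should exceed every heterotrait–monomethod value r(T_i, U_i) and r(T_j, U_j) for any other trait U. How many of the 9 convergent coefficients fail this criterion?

Convergent coefficients and their comparison sets:
TA (methods 1·2): 0.68 vs {0.34, 0.25, 0.48, 0.31} → pass.
TA (methods 1·3): 0.83 vs {0.34, 0.22, 0.48, 0.53} → pass.
TA (methods 2·3): 0.57 vs {0.25, 0.22, 0.31, 0.53} → pass.
TB (methods 1·2): 0.43 vs {0.34, 0.25, 0.42, 0.17} → pass.
TB (methods 1·3): 0.34 vs {0.34, 0.22, 0.42, 0.25} → fail.
TB (methods 2·3): 0.28 vs {0.25, 0.22, 0.17, 0.25} → pass.
TC (methods 1·2): 0.37 vs {0.48, 0.31, 0.42, 0.17} → fail.
TC (methods 1·3): 0.55 vs {0.48, 0.53, 0.42, 0.25} → pass.
TC (methods 2·3): 0.34 vs {0.31, 0.53, 0.17, 0.25} → fail.
3 of 9 fail.

3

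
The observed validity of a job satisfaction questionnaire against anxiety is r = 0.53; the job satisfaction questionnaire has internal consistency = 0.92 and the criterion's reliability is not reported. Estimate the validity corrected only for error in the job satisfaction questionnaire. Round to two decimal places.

Single correction: r_c = r_obs / √r_xx = 0.53 / √0.92 = 0.53 / 0.9592 ≈ 0.55.

0.55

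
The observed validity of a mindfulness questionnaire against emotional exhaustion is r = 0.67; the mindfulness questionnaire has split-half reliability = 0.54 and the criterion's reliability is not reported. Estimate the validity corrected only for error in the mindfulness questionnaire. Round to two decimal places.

0.91

Single correction: r_c = r_obs / √r_xx = 0.67 / √0.54 = 0.67 / 0.7348 ≈ 0.91.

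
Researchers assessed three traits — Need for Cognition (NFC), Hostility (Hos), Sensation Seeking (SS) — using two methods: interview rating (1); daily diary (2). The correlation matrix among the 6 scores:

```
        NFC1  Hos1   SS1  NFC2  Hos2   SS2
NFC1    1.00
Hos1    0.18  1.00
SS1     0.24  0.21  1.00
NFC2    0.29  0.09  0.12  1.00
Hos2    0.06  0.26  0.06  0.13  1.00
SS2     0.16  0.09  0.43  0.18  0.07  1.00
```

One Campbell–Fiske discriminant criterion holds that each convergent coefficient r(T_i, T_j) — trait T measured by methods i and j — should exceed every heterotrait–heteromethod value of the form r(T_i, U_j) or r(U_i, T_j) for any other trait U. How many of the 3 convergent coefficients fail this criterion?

0

Each convergent coefficient versus the relevant comparison correlations:
NFC (methods 1·2): 0.29 vs {0.06, 0.09, 0.16, 0.12} → pass.
Hos (methods 1·2): 0.26 vs {0.09, 0.06, 0.09, 0.06} → pass.
SS (methods 1·2): 0.43 vs {0.12, 0.16, 0.06, 0.09} → pass.
0 of 3 fail.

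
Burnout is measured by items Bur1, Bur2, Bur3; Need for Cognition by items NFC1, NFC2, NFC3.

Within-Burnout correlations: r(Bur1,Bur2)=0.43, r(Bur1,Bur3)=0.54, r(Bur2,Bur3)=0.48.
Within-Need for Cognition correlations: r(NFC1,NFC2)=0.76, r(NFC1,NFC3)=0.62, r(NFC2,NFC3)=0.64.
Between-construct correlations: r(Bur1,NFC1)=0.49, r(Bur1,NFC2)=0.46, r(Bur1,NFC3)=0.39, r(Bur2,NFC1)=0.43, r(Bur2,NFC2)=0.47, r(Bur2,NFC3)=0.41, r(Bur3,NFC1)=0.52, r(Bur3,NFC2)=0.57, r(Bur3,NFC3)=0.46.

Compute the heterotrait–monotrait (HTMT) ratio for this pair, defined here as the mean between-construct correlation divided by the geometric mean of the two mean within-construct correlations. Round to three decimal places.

Mean heterotrait r = 4.20/9 = 0.4667.
Mean within-Bur = 1.45/3 = 0.4833; mean within-NFC = 2.02/3 = 0.6733.
Geometric mean = √(0.4833 × 0.6733) = 0.5704.
HTMT = 0.4667 / 0.5704 = 0.818.

0.818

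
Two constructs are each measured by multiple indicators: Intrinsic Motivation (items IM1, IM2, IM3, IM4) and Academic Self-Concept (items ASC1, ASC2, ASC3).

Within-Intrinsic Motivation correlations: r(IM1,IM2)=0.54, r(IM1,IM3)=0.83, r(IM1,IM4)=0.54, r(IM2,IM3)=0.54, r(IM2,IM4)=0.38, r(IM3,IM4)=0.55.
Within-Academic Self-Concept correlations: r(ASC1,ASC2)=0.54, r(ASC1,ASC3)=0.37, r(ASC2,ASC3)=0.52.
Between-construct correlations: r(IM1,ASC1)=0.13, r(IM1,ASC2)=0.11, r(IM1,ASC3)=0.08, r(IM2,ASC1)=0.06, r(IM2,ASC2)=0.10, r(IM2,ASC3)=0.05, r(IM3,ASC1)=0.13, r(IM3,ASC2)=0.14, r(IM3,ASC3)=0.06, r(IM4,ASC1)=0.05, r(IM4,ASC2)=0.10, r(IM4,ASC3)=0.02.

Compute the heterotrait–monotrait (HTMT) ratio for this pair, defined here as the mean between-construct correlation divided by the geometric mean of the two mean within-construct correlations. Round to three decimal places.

Between-construct mean = 1.03/12 = 0.0858.
Mean within-IM = 3.38/6 = 0.5633; mean within-ASC = 1.43/3 = 0.4767.
Geometric mean = √(0.5633 × 0.4767) = 0.5182.
HTMT = 0.0858 / 0.5182 = 0.166.

0.166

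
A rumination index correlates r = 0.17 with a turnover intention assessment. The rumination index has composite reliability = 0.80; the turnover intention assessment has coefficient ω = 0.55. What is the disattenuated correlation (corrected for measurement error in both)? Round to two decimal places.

r_true = r_obs / √(r_xx · r_yy) = 0.17 / √(0.80 × 0.55) = 0.17 / √0.4400 = 0.17 / 0.6633 ≈ 0.26.

0.26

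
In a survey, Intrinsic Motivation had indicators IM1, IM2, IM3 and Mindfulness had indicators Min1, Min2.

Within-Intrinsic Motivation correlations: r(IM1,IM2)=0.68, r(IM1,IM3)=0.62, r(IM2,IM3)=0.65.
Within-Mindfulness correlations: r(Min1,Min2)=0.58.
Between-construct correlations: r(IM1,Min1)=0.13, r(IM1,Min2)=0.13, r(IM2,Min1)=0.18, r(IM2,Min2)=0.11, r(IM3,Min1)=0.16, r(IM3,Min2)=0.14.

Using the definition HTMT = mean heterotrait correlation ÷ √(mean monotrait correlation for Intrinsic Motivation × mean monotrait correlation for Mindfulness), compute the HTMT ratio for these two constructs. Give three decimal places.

0.231

Mean between = 0.85/6 = 0.1417.
Mean within-IM = 1.95/3 = 0.6500; mean within-Min = 0.58/1 = 0.5800.
Geometric mean = √(0.6500 × 0.5800) = 0.6140.
HTMT = 0.1417 / 0.6140 = 0.231.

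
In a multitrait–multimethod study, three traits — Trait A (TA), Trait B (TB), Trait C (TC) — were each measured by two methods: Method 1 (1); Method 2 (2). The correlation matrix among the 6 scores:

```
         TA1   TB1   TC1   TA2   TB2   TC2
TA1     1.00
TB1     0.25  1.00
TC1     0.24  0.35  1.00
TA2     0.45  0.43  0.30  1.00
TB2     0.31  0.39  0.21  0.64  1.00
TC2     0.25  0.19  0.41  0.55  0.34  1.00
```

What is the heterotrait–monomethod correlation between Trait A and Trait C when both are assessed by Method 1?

0.24

Different traits, same method: r(TA1, TC1) = 0.24.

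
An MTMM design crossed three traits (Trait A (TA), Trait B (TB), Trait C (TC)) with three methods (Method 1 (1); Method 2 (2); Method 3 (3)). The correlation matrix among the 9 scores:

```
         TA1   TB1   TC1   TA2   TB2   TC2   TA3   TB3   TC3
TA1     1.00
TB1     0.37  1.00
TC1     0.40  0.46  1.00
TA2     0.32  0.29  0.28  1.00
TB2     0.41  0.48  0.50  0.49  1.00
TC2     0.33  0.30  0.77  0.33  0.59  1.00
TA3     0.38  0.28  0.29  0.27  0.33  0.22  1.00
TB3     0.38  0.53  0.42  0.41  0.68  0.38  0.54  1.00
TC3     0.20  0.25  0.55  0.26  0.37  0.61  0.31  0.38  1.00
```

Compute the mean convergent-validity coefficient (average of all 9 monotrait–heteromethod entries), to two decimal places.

0.51

Convergent values: 0.32, 0.38, 0.27, 0.48, 0.53, 0.68, 0.77, 0.55, 0.61; mean = 4.59/9 = 0.51.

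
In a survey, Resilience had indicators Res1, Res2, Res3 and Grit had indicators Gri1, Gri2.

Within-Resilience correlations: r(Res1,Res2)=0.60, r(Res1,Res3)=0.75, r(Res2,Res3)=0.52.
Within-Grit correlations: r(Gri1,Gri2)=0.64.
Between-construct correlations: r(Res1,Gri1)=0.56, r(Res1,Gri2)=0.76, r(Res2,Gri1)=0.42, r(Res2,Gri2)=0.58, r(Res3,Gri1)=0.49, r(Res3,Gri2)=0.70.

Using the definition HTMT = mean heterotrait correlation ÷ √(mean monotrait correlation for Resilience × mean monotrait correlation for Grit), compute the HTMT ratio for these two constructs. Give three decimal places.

Mean between = 3.51/6 = 0.5850.
Mean within-Res = 1.87/3 = 0.6233; mean within-Gri = 0.64/1 = 0.6400.
Geometric mean = √(0.6233 × 0.6400) = 0.6316.
HTMT = 0.5850 / 0.6316 = 0.926.

0.926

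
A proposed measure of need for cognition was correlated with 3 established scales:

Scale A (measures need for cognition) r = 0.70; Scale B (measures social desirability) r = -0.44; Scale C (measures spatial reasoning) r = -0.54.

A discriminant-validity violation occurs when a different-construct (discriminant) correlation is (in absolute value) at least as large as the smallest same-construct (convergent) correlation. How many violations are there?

0

Convergent (same construct = need for cognition): Scale A.
Smallest convergent = 0.70. Discriminant |r|: 0.44, 0.54; count ≥ 0.70 → 0.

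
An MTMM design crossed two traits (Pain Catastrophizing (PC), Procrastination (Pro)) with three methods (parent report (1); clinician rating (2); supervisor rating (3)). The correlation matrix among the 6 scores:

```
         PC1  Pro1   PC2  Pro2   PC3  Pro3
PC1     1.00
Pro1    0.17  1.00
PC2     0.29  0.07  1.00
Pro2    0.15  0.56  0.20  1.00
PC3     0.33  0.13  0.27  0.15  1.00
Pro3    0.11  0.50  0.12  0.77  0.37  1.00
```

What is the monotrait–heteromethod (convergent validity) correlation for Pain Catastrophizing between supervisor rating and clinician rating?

Same trait (PC), different methods: r(PC3, PC2) = 0.27.

0.27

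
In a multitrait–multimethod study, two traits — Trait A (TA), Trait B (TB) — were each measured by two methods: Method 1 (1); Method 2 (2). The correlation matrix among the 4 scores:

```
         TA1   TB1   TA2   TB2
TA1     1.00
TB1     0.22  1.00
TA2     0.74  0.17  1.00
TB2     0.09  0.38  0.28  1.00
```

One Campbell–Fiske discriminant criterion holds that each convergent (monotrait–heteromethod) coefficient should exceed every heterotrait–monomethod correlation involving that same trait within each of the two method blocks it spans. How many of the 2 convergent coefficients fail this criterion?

Convergent coefficients and their comparison sets:
TA (methods 1·2): 0.74 vs {0.22, 0.28} → pass.
TB (methods 1·2): 0.38 vs {0.22, 0.28} → pass.
0 of 2 fail.

0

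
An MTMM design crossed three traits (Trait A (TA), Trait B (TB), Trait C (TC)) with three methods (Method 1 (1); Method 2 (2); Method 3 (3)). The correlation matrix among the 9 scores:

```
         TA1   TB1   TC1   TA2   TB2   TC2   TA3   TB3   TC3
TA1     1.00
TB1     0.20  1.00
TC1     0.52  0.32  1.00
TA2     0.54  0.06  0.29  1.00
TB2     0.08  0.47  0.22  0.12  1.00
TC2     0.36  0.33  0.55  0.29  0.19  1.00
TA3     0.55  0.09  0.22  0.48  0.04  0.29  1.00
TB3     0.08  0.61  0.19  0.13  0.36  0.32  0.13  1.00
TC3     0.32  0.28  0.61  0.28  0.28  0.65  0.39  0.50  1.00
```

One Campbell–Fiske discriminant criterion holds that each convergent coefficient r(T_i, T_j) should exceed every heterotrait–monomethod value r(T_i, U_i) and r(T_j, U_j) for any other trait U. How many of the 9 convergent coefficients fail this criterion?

Convergent coefficients and their comparison sets:
TA (methods 1·2): 0.54 vs {0.20, 0.12, 0.52, 0.29} → pass.
TA (methods 1·3): 0.55 vs {0.20, 0.13, 0.52, 0.39} → pass.
TA (methods 2·3): 0.48 vs {0.12, 0.13, 0.29, 0.39} → pass.
TB (methods 1·2): 0.47 vs {0.20, 0.12, 0.32, 0.19} → pass.
TB (methods 1·3): 0.61 vs {0.20, 0.13, 0.32, 0.50} → pass.
TB (methods 2·3): 0.36 vs {0.12, 0.13, 0.19, 0.50} → fail.
TC (methods 1·2): 0.55 vs {0.52, 0.29, 0.32, 0.19} → pass.
TC (methods 1·3): 0.61 vs {0.52, 0.39, 0.32, 0.50} → pass.
TC (methods 2·3): 0.65 vs {0.29, 0.39, 0.19, 0.50} → pass.
1 of 9 fail.

1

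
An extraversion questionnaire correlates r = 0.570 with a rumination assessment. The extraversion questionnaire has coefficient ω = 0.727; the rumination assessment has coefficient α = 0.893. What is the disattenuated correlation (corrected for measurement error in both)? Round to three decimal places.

0.707

r_true = r_obs / √(r_xx · r_yy) = 0.570 / √(0.727 × 0.893) = 0.570 / √0.649211 = 0.570 / 0.8057 ≈ 0.707.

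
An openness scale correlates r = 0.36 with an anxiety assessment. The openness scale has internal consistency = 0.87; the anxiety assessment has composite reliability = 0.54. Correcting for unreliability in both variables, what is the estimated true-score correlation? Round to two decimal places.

0.53

r_true = r_obs / √(r_xx · r_yy) = 0.36 / √(0.87 × 0.54) = 0.36 / √0.4698 = 0.36 / 0.6854 ≈ 0.53.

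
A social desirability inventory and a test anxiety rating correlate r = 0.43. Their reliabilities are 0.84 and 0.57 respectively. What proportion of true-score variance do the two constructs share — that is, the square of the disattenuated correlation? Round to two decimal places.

0.39

Disattenuated r = 0.43 / √(0.84 × 0.57) = 0.43 / 0.6920 = 0.6214.
Shared true-score variance = 0.6214² = 0.3861 ≈ 0.39.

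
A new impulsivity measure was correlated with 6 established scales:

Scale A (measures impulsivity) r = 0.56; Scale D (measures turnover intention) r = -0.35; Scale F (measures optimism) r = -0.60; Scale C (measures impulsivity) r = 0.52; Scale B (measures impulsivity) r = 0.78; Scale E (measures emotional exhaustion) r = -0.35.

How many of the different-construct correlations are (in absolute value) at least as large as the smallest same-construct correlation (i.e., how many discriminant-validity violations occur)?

Convergent (same construct = impulsivity): Scale A, Scale C, Scale B.
Smallest convergent = 0.52. Discriminant |r|: 0.35, 0.60, 0.35; count ≥ 0.52 → 1.

1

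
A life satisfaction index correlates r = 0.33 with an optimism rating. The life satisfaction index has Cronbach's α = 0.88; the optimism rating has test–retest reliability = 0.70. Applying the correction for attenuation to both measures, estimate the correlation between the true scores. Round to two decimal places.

0.42

r_true = r_obs / √(r_xx · r_yy) = 0.33 / √(0.88 × 0.70) = 0.33 / √0.6160 = 0.33 / 0.7849 ≈ 0.42.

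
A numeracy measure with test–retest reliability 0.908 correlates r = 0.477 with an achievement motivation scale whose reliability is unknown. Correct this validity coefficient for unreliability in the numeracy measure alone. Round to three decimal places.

0.501

Single correction: r_c = r_obs / √r_xx = 0.477 / √0.908 = 0.477 / 0.9529 ≈ 0.501.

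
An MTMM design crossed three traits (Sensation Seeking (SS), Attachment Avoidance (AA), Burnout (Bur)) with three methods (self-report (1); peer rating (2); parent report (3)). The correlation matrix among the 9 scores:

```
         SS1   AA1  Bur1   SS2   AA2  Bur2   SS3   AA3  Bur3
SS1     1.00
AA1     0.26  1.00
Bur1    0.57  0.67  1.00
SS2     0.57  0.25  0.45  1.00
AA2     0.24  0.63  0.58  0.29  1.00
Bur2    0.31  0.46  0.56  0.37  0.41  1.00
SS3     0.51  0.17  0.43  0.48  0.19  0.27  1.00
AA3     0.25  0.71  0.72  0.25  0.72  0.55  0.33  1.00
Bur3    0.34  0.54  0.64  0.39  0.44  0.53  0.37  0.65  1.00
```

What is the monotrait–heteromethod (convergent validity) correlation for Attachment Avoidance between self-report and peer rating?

0.63

Same trait (AA), different methods: r(AA1, AA2) = 0.63.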